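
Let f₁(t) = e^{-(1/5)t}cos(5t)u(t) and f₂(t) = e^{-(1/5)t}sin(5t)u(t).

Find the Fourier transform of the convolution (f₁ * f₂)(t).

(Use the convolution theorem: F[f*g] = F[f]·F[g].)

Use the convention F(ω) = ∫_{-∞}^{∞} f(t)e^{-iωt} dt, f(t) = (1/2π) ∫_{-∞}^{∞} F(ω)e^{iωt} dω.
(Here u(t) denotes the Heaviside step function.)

F[f₁*f₂](ω) = \frac{625 \left(5 i \omega + 1\right)}{\left(\left(5 i \omega + 1\right)^{2} + 625\right)^{2}}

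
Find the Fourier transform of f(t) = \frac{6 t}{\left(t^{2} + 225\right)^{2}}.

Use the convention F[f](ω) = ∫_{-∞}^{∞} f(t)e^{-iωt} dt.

F(ω) = - \frac{i \pi \omega e^{- 15 \left|{\omega}\right|}}{5}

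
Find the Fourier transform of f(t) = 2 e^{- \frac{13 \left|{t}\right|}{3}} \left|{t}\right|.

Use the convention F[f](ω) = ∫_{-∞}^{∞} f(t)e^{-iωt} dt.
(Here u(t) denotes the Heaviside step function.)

F(ω) = \frac{36 \left(169 - 9 \omega^{2}\right)}{\left(9 \omega^{2} + 169\right)^{2}}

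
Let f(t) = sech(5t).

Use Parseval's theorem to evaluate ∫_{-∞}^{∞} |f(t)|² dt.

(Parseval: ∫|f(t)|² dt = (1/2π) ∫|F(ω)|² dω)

∫|f(t)|² dt = \frac{2}{5}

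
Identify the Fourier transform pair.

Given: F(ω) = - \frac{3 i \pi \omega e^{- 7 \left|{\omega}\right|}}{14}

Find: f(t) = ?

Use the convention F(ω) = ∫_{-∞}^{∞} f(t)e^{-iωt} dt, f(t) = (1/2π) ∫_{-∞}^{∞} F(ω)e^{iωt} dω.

f(t) = \frac{3 t}{\left(t^{2} + 49\right)^{2}}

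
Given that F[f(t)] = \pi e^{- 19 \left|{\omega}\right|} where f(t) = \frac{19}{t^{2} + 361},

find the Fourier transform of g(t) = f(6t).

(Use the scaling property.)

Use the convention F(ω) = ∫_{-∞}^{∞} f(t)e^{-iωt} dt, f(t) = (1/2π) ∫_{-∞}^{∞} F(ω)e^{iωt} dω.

F[g](ω) = \frac{\pi e^{- \frac{19 \left|{\omega}\right|}{6}}}{6}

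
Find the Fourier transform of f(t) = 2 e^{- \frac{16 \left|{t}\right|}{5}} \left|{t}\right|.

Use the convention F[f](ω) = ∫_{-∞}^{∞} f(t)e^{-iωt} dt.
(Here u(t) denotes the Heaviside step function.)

F(ω) = \frac{100 \left(256 - 25 \omega^{2}\right)}{\left(25 \omega^{2} + 256\right)^{2}}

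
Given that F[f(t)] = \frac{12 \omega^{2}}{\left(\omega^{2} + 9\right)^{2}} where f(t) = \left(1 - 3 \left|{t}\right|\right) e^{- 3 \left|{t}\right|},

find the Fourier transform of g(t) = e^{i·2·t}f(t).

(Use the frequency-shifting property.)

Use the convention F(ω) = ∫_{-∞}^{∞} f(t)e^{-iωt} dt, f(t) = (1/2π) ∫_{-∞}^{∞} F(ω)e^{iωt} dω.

F[g](ω) = \frac{12 \left(\omega - 2\right)^{2}}{\left(\left(\omega - 2\right)^{2} + 9\right)^{2}}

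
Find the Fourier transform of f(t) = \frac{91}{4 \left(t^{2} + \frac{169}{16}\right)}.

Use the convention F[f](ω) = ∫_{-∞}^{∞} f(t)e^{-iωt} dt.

F(ω) = 7 \pi e^{- \frac{13 \left|{\omega}\right|}{4}}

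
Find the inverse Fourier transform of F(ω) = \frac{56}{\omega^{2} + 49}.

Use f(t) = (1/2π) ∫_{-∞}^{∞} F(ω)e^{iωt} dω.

f(t) = 4 e^{- 7 \left|{t}\right|}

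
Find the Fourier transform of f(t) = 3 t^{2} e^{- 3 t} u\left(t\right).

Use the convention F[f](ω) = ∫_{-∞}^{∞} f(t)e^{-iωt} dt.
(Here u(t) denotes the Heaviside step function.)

F(ω) = \frac{6}{\left(i \omega + 3\right)^{3}}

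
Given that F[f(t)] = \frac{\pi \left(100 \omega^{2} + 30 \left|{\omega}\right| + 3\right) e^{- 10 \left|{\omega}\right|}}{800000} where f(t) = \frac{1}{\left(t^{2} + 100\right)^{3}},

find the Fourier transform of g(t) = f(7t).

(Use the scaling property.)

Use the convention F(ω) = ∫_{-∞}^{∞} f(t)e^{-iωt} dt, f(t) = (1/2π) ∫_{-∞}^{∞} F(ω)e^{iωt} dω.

F[g](ω) = \frac{\pi \left(100 \omega^{2} + 210 \left|{\omega}\right| + 147\right) e^{- \frac{10 \left|{\omega}\right|}{7}}}{274400000}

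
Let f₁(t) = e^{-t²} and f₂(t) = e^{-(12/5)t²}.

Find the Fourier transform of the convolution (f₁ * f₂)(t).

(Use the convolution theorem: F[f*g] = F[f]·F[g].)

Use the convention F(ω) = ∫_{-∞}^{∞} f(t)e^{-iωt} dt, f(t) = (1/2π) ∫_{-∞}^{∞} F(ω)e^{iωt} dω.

F[f₁*f₂](ω) = \frac{\sqrt{15} \pi e^{- \frac{17 \omega^{2}}{48}}}{6}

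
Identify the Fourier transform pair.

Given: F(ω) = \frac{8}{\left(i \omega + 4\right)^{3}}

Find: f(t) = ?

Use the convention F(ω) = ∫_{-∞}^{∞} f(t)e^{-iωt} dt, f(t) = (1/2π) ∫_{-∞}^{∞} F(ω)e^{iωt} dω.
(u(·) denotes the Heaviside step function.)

f(t) = 4 t^{2} e^{- 4 t} u\left(t\right)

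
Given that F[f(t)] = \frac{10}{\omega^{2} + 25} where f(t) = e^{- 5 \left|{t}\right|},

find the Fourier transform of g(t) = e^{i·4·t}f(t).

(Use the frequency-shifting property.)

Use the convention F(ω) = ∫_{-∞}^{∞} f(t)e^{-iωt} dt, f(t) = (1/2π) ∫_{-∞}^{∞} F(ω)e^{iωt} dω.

F[g](ω) = \frac{10}{\left(\omega - 4\right)^{2} + 25}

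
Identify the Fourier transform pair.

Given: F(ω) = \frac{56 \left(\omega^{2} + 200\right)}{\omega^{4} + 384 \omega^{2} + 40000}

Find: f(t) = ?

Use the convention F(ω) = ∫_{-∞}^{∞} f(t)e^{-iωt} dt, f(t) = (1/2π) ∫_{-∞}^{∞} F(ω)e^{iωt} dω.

f(t) = 2 e^{- 14 \left|{t}\right|} \cos{\left(2 t \right)}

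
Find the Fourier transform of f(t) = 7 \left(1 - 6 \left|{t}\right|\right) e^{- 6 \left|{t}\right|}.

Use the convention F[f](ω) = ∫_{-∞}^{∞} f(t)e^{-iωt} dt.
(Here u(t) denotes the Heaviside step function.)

F(ω) = \frac{168 \omega^{2}}{\left(\omega^{2} + 36\right)^{2}}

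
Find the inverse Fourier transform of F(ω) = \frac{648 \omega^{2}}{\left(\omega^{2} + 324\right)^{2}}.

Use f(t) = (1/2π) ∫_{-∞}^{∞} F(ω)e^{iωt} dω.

f(t) = 9 \left(1 - 18 \left|{t}\right|\right) e^{- 18 \left|{t}\right|}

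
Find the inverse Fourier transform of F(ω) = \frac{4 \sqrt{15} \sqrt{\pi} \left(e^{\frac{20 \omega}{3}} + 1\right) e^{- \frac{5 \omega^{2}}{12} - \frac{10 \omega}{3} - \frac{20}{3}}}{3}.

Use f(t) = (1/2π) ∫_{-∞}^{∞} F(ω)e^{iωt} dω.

f(t) = 8 e^{- \frac{3 t^{2}}{5}} \cos{\left(4 t \right)}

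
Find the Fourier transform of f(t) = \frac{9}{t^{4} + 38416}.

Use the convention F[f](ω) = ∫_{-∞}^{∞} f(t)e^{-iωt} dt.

F(ω) = \frac{9 \pi e^{- 7 \sqrt{2} \left|{\omega}\right|} \sin{\left(7 \sqrt{2} \left|{\omega}\right| + \frac{\pi}{4} \right)}}{2744}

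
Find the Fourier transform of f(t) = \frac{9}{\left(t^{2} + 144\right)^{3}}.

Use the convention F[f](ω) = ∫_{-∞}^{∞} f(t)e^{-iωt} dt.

F(ω) = \frac{\pi \left(48 \omega^{2} + 12 \left|{\omega}\right| + 1\right) e^{- 12 \left|{\omega}\right|}}{73728}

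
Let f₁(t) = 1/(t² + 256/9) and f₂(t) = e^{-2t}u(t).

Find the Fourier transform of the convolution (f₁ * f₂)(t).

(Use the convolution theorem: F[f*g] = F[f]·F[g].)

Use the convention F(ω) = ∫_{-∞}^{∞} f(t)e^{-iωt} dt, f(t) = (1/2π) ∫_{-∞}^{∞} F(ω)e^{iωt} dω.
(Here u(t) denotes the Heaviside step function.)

F[f₁*f₂](ω) = \frac{3 \pi e^{- \frac{16 \left|{\omega}\right|}{3}}}{16 \left(i \omega + 2\right)}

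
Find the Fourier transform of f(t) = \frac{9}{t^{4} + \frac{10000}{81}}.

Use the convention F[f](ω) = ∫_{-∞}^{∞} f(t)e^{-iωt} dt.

F(ω) = \frac{243 \pi e^{- \frac{5 \sqrt{2} \left|{\omega}\right|}{3}} \sin{\left(\frac{5 \sqrt{2} \left|{\omega}\right|}{3} + \frac{\pi}{4} \right)}}{1000}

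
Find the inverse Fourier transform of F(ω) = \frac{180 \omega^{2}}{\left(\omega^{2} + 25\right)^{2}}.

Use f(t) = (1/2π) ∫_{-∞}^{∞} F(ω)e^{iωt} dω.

f(t) = 9 \left(1 - 5 \left|{t}\right|\right) e^{- 5 \left|{t}\right|}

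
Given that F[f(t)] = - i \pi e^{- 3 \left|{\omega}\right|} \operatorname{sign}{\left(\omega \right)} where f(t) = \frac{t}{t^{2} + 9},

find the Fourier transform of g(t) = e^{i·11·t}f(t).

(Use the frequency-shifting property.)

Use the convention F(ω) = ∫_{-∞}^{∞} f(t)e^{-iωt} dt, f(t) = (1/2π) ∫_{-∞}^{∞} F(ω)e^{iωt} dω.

F[g](ω) = - i \pi e^{- 3 \left|{\omega - 11}\right|} \operatorname{sign}{\left(\omega - 11 \right)}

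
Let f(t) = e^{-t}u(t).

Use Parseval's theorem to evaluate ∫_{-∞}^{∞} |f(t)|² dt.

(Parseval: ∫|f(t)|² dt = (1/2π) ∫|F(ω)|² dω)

∫|f(t)|² dt = \frac{1}{2}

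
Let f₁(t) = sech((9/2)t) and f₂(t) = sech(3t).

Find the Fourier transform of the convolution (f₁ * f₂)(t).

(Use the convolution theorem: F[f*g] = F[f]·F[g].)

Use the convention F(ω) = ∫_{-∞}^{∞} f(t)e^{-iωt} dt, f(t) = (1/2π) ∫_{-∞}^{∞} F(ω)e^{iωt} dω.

F[f₁*f₂](ω) = \frac{2 \pi^{2}}{27 \cosh{\left(\frac{\pi \omega}{9} \right)} \cosh{\left(\frac{\pi \omega}{6} \right)}}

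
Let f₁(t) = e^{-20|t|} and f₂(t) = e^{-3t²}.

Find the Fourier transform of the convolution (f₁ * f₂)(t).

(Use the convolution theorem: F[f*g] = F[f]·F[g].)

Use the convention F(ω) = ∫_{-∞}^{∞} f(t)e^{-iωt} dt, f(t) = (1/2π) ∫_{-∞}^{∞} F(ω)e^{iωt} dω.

F[f₁*f₂](ω) = \frac{40 \sqrt{3} \sqrt{\pi} e^{- \frac{\omega^{2}}{12}}}{3 \left(\omega^{2} + 400\right)}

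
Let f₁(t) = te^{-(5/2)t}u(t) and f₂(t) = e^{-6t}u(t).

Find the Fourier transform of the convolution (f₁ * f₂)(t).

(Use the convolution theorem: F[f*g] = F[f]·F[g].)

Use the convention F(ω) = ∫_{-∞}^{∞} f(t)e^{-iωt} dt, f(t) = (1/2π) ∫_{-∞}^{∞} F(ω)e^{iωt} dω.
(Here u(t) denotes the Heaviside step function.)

F[f₁*f₂](ω) = \frac{4}{\left(i \omega + 6\right) \left(2 i \omega + 5\right)^{2}}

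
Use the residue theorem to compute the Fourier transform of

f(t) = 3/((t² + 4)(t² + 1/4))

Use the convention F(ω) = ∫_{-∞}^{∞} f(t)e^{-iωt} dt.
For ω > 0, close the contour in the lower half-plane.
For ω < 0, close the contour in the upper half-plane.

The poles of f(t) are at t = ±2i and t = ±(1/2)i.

Let g(z) = f(z)e^{-iωz}; for large |z| the factor e^{-iωz} decays in the lower half-plane when ω > 0 and in the upper half-plane when ω < 0.

Case ω > 0 (lower half-plane, clockwise contour ⇒ F(ω) = -2πi·ΣRes):
  Res_{z = - 2 i} g(z) = - \frac{i e^{- 2 \omega}}{5}
  Res_{z = - \frac{i}{2}} g(z) = \frac{4 i e^{- \frac{\omega}{2}}}{5}
  F(ω) = -2πi·ΣRes = - \frac{2 \pi e^{- 2 \omega}}{5} + \frac{8 \pi e^{- \frac{\omega}{2}}}{5}

Case ω < 0 (upper half-plane, counterclockwise contour ⇒ F(ω) = +2πi·ΣRes):
  Res_{z = 2 i} g(z) = \frac{i e^{2 \omega}}{5}
  Res_{z = \frac{i}{2}} g(z) = - \frac{4 i e^{\frac{\omega}{2}}}{5}
  F(ω) = 2πi·ΣRes = \frac{2 \pi \left(4 e^{\frac{\omega}{2}} - e^{2 \omega}\right)}{5}

Both cases combine into a single formula in |ω|:

F(ω) = - \frac{2 \pi e^{- 2 \left|{\omega}\right|}}{5} + \frac{8 \pi e^{- \frac{\left|{\omega}\right|}{2}}}{5}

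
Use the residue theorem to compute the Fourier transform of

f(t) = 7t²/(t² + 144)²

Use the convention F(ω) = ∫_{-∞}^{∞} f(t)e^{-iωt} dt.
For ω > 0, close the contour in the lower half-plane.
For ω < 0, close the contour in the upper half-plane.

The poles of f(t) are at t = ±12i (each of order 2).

Let g(z) = f(z)e^{-iωz}; for large |z| the factor e^{-iωz} decays in the lower half-plane when ω > 0 and in the upper half-plane when ω < 0.

Case ω > 0 (lower half-plane, clockwise contour ⇒ F(ω) = -2πi·ΣRes):
  Res_{z = - 12 i} g(z) = \frac{7 i \left(1 - 12 \omega\right) e^{- 12 \omega}}{48} (pole of order 2)
  F(ω) = -2πi·ΣRes = \frac{7 \pi \left(1 - 12 \omega\right) e^{- 12 \omega}}{24}

Case ω < 0 (upper half-plane, counterclockwise contour ⇒ F(ω) = +2πi·ΣRes):
  Res_{z = 12 i} g(z) = \frac{7 i \left(- 12 \omega - 1\right) e^{12 \omega}}{48} (pole of order 2)
  F(ω) = 2πi·ΣRes = \frac{7 \pi \left(12 \omega + 1\right) e^{12 \omega}}{24}

Both cases combine into a single formula in |ω|:

F(ω) = \frac{7 \pi \left(1 - 12 \left|{\omega}\right|\right) e^{- 12 \left|{\omega}\right|}}{24}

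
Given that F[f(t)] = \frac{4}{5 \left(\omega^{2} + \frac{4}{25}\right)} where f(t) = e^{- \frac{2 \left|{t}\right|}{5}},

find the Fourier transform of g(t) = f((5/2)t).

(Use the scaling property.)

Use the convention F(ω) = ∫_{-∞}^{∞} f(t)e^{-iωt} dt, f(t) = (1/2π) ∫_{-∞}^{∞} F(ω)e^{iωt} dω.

F[g](ω) = \frac{2}{\omega^{2} + 1}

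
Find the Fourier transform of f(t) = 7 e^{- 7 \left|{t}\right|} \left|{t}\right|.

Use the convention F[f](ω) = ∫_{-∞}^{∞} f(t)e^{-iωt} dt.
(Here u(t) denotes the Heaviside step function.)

F(ω) = \frac{14 \left(49 - \omega^{2}\right)}{\left(\omega^{2} + 49\right)^{2}}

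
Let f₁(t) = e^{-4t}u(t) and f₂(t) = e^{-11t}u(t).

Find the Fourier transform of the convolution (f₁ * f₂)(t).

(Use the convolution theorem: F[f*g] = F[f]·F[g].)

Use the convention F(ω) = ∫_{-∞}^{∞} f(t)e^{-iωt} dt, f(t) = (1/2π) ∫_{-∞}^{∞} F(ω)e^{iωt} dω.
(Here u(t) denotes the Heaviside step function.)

F[f₁*f₂](ω) = \frac{1}{\left(i \omega + 4\right) \left(i \omega + 11\right)}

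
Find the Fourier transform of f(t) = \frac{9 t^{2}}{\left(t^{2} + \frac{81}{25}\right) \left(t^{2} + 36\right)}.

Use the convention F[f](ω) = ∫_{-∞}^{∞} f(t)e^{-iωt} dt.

F(ω) = \frac{150 \pi e^{- 6 \left|{\omega}\right|}}{91} - \frac{45 \pi e^{- \frac{9 \left|{\omega}\right|}{5}}}{91}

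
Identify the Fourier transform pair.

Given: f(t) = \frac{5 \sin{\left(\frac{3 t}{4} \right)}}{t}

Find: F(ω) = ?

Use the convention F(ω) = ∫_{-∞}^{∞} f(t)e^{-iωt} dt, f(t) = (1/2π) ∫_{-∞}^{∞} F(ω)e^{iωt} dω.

F(ω) = \begin{cases} 5 \pi & \text{for}\: \omega > - \frac{3}{4} \wedge \omega < \frac{3}{4} \\0 & \text{otherwise} \end{cases}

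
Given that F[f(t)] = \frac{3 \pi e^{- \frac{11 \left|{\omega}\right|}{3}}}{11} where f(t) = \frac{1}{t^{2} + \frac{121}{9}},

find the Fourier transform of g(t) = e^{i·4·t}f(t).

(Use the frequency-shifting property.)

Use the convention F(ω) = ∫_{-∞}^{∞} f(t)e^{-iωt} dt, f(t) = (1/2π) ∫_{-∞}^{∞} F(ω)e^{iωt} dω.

F[g](ω) = \frac{3 \pi e^{- \frac{11 \left|{\omega - 4}\right|}{3}}}{11}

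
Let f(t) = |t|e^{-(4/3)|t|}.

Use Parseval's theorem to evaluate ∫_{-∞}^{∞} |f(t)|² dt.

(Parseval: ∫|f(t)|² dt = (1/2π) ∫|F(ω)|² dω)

∫|f(t)|² dt = \frac{27}{128}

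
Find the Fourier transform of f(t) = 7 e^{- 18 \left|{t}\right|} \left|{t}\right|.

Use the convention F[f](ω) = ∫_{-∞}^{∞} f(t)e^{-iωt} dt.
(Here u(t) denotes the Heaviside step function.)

F(ω) = \frac{14 \left(324 - \omega^{2}\right)}{\left(\omega^{2} + 324\right)^{2}}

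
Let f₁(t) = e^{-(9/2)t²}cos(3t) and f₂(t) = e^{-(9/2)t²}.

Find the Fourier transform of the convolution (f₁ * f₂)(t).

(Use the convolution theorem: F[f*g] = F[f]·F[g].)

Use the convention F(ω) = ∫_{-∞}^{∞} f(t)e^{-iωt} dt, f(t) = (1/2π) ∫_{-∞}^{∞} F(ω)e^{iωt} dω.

F[f₁*f₂](ω) = \frac{\pi \left(e^{\frac{2 \omega}{3}} + 1\right) e^{- \frac{\omega^{2}}{9} - \frac{\omega}{3} - \frac{1}{2}}}{9}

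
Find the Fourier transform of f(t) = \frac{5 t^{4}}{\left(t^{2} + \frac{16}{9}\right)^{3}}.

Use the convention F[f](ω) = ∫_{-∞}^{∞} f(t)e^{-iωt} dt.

F(ω) = \frac{5 \pi \left(16 \omega^{2} - 60 \left|{\omega}\right| + 27\right) e^{- \frac{4 \left|{\omega}\right|}{3}}}{96}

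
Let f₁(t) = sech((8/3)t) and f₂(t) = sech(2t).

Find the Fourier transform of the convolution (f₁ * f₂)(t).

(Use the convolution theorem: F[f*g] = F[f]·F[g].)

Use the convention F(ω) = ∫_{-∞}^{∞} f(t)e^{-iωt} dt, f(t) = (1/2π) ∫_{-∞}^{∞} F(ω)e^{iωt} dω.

F[f₁*f₂](ω) = \frac{3 \pi^{2}}{16 \cosh{\left(\frac{3 \pi \omega}{16} \right)} \cosh{\left(\frac{\pi \omega}{4} \right)}}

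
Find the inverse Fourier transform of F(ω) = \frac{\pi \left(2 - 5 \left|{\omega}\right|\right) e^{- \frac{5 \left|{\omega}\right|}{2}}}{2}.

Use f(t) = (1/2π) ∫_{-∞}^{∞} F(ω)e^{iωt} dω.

f(t) = \frac{5 t^{2}}{\left(t^{2} + \frac{25}{4}\right)^{2}}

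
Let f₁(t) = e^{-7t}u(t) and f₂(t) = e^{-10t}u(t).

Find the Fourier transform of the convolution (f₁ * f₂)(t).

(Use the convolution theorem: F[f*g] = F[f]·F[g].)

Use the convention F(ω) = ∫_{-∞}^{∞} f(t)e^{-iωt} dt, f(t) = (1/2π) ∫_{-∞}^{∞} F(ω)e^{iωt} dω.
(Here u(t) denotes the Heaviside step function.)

F[f₁*f₂](ω) = \frac{1}{\left(i \omega + 7\right) \left(i \omega + 10\right)}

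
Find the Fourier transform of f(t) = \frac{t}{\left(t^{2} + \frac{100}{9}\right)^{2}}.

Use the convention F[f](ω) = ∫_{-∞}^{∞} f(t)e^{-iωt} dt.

F(ω) = - \frac{3 i \pi \omega e^{- \frac{10 \left|{\omega}\right|}{3}}}{20}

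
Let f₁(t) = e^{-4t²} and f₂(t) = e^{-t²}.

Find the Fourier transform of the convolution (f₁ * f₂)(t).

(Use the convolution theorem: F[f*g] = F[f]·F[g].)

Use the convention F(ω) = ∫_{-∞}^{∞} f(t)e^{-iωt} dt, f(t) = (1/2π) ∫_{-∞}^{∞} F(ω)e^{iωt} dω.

F[f₁*f₂](ω) = \frac{\pi e^{- \frac{5 \omega^{2}}{16}}}{2}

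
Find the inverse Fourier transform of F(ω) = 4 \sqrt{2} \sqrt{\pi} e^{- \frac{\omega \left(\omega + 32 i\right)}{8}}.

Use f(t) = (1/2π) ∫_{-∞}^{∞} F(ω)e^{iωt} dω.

f(t) = 8 e^{- 2 \left(t - 4\right)^{2}}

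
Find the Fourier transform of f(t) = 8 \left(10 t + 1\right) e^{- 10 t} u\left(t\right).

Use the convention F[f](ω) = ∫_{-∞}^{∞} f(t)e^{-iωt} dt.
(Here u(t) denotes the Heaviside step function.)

F(ω) = \frac{8 \left(- i \omega - 20\right)}{\omega^{2} - 20 i \omega - 100}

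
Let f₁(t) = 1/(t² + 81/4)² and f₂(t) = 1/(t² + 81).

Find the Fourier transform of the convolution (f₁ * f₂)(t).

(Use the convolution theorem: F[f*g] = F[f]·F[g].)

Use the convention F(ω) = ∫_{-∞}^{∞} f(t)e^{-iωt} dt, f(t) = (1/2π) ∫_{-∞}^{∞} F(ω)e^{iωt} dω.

F[f₁*f₂](ω) = \frac{2 \pi^{2} \left(9 \left|{\omega}\right| + 2\right) e^{- \frac{27 \left|{\omega}\right|}{2}}}{6561}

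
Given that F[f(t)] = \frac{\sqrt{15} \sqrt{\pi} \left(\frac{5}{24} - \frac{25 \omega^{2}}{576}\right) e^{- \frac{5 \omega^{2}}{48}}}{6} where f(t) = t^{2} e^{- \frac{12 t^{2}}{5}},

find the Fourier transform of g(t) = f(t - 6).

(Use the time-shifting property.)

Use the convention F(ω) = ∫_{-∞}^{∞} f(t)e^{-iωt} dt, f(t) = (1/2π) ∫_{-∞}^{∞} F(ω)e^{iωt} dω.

F[g](ω) = \frac{5 \sqrt{15} \sqrt{\pi} \left(24 - 5 \omega^{2}\right) e^{- \frac{\omega \left(5 \omega + 288 i\right)}{48}}}{3456}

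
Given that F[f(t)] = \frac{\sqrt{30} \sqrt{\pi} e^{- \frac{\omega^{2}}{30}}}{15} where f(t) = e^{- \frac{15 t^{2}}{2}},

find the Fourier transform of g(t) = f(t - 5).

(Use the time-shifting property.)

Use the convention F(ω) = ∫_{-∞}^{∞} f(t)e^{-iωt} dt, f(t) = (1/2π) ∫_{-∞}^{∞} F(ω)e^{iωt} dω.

F[g](ω) = \frac{\sqrt{30} \sqrt{\pi} e^{- \frac{\omega \left(\omega + 150 i\right)}{30}}}{15}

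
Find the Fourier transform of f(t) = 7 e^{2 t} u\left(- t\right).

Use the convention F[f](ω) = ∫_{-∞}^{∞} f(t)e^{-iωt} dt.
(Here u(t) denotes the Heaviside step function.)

F(ω) = - \frac{7}{i \omega - 2}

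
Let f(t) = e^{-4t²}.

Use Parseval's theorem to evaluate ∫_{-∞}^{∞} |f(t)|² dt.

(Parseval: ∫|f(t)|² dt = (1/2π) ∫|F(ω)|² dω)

∫|f(t)|² dt = \frac{\sqrt{2} \sqrt{\pi}}{4}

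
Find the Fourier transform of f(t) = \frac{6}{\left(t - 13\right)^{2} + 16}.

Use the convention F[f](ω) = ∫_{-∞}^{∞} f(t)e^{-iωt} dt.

F(ω) = \frac{3 \pi e^{- 13 i \omega - 4 \left|{\omega}\right|}}{2}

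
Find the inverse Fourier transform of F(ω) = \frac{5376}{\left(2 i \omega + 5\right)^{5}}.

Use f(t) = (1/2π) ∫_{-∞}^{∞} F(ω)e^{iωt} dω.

f(t) = 7 t^{4} e^{- \frac{5 t}{2}} u\left(t\right)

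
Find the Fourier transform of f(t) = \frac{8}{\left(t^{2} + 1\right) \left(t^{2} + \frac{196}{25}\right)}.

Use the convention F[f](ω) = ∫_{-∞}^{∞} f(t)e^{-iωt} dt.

F(ω) = \frac{200 \pi e^{- \left|{\omega}\right|}}{171} - \frac{500 \pi e^{- \frac{14 \left|{\omega}\right|}{5}}}{1197}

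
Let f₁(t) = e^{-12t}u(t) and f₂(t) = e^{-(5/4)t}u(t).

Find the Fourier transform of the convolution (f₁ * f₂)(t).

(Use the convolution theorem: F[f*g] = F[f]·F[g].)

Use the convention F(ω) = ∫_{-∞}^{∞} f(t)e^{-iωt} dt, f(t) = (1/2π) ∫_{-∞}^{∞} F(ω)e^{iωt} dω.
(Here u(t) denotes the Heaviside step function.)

F[f₁*f₂](ω) = \frac{4}{\left(i \omega + 12\right) \left(4 i \omega + 5\right)}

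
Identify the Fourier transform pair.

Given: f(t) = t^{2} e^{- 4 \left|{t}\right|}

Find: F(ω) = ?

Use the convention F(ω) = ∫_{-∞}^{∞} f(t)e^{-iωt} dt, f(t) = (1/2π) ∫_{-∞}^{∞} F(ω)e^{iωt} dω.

F(ω) = \frac{16 \left(16 - 3 \omega^{2}\right)}{\left(\omega^{2} + 16\right)^{3}}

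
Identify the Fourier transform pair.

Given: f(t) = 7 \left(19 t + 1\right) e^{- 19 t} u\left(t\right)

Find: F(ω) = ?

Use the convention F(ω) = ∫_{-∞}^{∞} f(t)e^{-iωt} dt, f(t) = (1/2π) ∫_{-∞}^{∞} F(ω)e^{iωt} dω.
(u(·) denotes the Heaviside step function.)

F(ω) = \frac{7 \left(- i \omega - 38\right)}{\omega^{2} - 38 i \omega - 361}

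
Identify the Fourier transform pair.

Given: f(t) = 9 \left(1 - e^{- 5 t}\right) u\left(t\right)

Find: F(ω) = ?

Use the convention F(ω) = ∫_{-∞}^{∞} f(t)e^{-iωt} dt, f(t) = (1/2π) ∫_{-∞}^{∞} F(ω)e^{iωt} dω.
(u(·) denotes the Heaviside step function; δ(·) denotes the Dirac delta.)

F(ω) = 9 \pi \delta\left(\omega\right) - \frac{45 i}{\omega \left(i \omega + 5\right)}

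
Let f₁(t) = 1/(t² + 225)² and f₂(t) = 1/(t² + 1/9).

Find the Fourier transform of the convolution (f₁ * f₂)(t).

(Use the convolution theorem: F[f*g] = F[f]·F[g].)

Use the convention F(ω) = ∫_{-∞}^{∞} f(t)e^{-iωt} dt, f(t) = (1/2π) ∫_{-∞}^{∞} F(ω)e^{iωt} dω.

F[f₁*f₂](ω) = \frac{\pi^{2} \left(15 \left|{\omega}\right| + 1\right) e^{- \frac{46 \left|{\omega}\right|}{3}}}{2250}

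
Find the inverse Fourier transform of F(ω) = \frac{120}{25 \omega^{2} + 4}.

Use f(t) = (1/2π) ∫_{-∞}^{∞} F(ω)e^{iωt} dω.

f(t) = 6 e^{- \frac{2 \left|{t}\right|}{5}}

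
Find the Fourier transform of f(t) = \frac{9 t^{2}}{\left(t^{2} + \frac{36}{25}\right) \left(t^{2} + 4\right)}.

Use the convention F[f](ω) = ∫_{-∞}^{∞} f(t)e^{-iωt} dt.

F(ω) = \frac{225 \pi e^{- 2 \left|{\omega}\right|}}{32} - \frac{135 \pi e^{- \frac{6 \left|{\omega}\right|}{5}}}{32}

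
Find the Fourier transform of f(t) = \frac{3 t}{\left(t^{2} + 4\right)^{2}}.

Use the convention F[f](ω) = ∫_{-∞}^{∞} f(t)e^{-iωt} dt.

F(ω) = - \frac{3 i \pi \omega e^{- 2 \left|{\omega}\right|}}{4}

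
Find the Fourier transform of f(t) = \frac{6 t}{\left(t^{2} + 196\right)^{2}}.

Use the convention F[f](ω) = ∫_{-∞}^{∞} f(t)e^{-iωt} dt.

F(ω) = - \frac{3 i \pi \omega e^{- 14 \left|{\omega}\right|}}{14}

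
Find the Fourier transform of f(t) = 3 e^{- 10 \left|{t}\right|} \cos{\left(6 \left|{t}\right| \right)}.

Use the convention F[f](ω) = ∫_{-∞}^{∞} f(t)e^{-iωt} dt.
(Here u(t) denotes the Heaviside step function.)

F(ω) = \frac{60 \left(\omega^{2} + 136\right)}{\omega^{4} + 128 \omega^{2} + 18496}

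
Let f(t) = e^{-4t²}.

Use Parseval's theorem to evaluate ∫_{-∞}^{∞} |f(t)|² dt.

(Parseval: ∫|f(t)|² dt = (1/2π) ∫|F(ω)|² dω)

∫|f(t)|² dt = \frac{\sqrt{2} \sqrt{\pi}}{4}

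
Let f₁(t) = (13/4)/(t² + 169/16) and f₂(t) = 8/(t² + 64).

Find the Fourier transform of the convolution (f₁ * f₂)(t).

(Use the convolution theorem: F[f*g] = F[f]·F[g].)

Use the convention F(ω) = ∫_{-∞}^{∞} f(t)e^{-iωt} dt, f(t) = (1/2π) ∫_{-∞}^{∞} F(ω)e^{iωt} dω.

F[f₁*f₂](ω) = \pi^{2} e^{- \frac{45 \left|{\omega}\right|}{4}}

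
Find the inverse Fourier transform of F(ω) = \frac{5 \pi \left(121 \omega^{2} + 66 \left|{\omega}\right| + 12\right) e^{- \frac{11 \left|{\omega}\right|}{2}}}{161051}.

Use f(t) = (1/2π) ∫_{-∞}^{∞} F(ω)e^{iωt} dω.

f(t) = \frac{5}{\left(t^{2} + \frac{121}{4}\right)^{3}}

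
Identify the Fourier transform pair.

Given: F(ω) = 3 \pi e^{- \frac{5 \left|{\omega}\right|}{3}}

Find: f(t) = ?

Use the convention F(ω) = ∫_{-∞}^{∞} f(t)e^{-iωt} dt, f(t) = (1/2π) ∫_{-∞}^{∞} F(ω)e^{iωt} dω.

f(t) = \frac{5}{t^{2} + \frac{25}{9}}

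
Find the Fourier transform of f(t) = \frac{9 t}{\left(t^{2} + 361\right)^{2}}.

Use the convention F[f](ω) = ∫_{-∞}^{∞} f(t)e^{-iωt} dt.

F(ω) = - \frac{9 i \pi \omega e^{- 19 \left|{\omega}\right|}}{38}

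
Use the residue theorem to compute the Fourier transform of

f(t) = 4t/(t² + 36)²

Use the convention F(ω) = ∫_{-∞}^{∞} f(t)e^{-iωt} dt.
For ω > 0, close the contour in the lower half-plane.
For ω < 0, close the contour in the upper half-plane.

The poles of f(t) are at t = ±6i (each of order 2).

Let g(z) = f(z)e^{-iωz}; for large |z| the factor e^{-iωz} decays in the lower half-plane when ω > 0 and in the upper half-plane when ω < 0.

Case ω > 0 (lower half-plane, clockwise contour ⇒ F(ω) = -2πi·ΣRes):
  Res_{z = - 6 i} g(z) = \frac{\omega e^{- 6 \omega}}{6} (pole of order 2)
  F(ω) = -2πi·ΣRes = - \frac{i \pi \omega e^{- 6 \omega}}{3}

Case ω < 0 (upper half-plane, counterclockwise contour ⇒ F(ω) = +2πi·ΣRes):
  Res_{z = 6 i} g(z) = - \frac{\omega e^{6 \omega}}{6} (pole of order 2)
  F(ω) = 2πi·ΣRes = - \frac{i \pi \omega e^{6 \omega}}{3}

Both cases combine into a single formula in |ω|:

F(ω) = - \frac{i \pi \omega e^{- 6 \left|{\omega}\right|}}{3}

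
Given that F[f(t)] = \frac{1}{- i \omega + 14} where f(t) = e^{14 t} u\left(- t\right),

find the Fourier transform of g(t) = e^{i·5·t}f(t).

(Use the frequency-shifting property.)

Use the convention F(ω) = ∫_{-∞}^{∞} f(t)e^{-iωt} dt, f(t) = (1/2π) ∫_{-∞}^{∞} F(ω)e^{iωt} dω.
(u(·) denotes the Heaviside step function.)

F[g](ω) = \frac{i}{\omega - 5 + 14 i}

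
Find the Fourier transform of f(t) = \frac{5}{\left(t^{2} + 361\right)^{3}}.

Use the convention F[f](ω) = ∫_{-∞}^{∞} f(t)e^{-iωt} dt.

F(ω) = \frac{5 \pi \left(361 \omega^{2} + 57 \left|{\omega}\right| + 3\right) e^{- 19 \left|{\omega}\right|}}{19808792}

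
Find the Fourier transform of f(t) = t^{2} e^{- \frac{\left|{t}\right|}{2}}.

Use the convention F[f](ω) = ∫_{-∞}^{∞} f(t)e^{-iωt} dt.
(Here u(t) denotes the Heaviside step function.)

F(ω) = \frac{32 \left(1 - 12 \omega^{2}\right)}{\left(4 \omega^{2} + 1\right)^{3}}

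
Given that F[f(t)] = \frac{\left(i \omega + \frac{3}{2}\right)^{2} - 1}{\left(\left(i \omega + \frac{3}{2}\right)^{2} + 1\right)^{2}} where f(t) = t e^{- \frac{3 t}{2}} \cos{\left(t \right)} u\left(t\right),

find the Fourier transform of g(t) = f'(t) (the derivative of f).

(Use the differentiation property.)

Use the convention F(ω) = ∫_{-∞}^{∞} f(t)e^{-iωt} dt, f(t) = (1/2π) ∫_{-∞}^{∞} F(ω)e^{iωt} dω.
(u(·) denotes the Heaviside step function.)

F[g](ω) = \frac{4 i \omega \left(\left(2 i \omega + 3\right)^{2} - 4\right)}{\left(\left(2 i \omega + 3\right)^{2} + 4\right)^{2}}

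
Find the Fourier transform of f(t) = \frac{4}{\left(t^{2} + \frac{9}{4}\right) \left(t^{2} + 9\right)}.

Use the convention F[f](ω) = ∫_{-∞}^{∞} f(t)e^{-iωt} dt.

F(ω) = - \frac{16 \pi e^{- 3 \left|{\omega}\right|}}{81} + \frac{32 \pi e^{- \frac{3 \left|{\omega}\right|}{2}}}{81}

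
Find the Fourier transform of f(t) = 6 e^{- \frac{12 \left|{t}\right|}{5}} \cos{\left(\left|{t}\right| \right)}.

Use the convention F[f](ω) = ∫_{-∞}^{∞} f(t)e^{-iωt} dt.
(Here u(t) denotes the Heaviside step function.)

F(ω) = \frac{720 \left(25 \omega^{2} + 169\right)}{625 \omega^{4} + 5950 \omega^{2} + 28561}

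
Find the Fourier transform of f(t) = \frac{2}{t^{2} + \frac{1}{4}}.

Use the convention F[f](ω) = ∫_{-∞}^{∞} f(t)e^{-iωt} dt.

F(ω) = 4 \pi e^{- \frac{\left|{\omega}\right|}{2}}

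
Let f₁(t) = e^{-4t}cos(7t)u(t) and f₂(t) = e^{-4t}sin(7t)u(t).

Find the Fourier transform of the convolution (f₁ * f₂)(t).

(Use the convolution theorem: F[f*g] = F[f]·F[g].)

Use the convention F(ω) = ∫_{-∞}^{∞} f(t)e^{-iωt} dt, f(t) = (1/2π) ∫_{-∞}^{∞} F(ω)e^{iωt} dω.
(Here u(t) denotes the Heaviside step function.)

F[f₁*f₂](ω) = \frac{7 \left(i \omega + 4\right)}{\left(\left(i \omega + 4\right)^{2} + 49\right)^{2}}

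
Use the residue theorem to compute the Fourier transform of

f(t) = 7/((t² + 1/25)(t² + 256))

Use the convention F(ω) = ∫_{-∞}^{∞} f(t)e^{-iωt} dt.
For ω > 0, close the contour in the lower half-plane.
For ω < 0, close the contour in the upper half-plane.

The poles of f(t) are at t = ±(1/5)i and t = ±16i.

Let g(z) = f(z)e^{-iωz}; for large |z| the factor e^{-iωz} decays in the lower half-plane when ω > 0 and in the upper half-plane when ω < 0.

Case ω > 0 (lower half-plane, clockwise contour ⇒ F(ω) = -2πi·ΣRes):
  Res_{z = - \frac{i}{5}} g(z) = \frac{875 i e^{- \frac{\omega}{5}}}{12798}
  Res_{z = - 16 i} g(z) = - \frac{175 i e^{- 16 \omega}}{204768}
  F(ω) = -2πi·ΣRes = - \frac{175 \pi e^{- 16 \omega}}{102384} + \frac{875 \pi e^{- \frac{\omega}{5}}}{6399}

Case ω < 0 (upper half-plane, counterclockwise contour ⇒ F(ω) = +2πi·ΣRes):
  Res_{z = \frac{i}{5}} g(z) = - \frac{875 i e^{\frac{\omega}{5}}}{12798}
  Res_{z = 16 i} g(z) = \frac{175 i e^{16 \omega}}{204768}
  F(ω) = 2πi·ΣRes = \frac{175 \pi \left(80 e^{\frac{\omega}{5}} - e^{16 \omega}\right)}{102384}

Both cases combine into a single formula in |ω|:

F(ω) = - \frac{175 \pi e^{- 16 \left|{\omega}\right|}}{102384} + \frac{875 \pi e^{- \frac{\left|{\omega}\right|}{5}}}{6399}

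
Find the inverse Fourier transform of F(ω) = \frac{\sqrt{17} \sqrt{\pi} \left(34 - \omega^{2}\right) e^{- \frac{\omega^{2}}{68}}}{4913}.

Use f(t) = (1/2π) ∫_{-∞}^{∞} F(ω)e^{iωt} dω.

f(t) = 4 t^{2} e^{- 17 t^{2}}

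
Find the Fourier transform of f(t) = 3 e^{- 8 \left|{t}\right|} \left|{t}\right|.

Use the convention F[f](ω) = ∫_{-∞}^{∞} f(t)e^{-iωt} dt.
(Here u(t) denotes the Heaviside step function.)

F(ω) = \frac{6 \left(64 - \omega^{2}\right)}{\left(\omega^{2} + 64\right)^{2}}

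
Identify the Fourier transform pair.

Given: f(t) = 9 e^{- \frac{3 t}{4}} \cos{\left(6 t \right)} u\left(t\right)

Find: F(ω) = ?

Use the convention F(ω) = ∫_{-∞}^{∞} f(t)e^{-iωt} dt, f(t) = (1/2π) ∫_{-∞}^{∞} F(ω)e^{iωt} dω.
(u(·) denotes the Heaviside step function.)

F(ω) = \frac{36 \left(4 i \omega + 3\right)}{\left(4 i \omega + 3\right)^{2} + 576}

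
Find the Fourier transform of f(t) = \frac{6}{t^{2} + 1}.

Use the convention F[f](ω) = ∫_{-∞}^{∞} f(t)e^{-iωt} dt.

F(ω) = 6 \pi e^{- \left|{\omega}\right|}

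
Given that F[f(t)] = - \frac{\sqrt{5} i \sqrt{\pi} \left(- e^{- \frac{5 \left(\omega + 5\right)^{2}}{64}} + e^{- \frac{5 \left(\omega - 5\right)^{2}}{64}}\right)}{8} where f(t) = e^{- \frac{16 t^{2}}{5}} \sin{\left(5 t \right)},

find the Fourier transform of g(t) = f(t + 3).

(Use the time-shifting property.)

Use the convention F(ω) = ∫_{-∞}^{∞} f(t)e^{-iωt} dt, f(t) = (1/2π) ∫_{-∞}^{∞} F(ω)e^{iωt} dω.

F[g](ω) = \frac{\sqrt{5} i \sqrt{\pi} \left(1 - e^{\frac{25 \omega}{16}}\right) e^{- \frac{5 \omega^{2}}{64} - \frac{25 \omega}{32} + 3 i \omega - \frac{125}{64}}}{8}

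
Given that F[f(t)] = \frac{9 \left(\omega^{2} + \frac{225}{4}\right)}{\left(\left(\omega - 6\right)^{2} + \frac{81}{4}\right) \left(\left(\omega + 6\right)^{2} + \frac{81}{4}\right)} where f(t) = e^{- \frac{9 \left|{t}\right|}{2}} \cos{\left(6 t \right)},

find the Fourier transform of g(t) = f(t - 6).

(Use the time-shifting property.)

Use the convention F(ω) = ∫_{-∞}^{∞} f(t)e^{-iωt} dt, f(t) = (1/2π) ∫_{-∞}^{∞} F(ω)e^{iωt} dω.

F[g](ω) = \frac{36 \left(4 \omega^{2} + 225\right) e^{- 6 i \omega}}{16 \omega^{4} - 504 \omega^{2} + 50625}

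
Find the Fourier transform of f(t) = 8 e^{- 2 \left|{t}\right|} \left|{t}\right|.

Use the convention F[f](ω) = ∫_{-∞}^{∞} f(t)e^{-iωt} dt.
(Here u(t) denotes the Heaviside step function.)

F(ω) = \frac{16 \left(4 - \omega^{2}\right)}{\left(\omega^{2} + 4\right)^{2}}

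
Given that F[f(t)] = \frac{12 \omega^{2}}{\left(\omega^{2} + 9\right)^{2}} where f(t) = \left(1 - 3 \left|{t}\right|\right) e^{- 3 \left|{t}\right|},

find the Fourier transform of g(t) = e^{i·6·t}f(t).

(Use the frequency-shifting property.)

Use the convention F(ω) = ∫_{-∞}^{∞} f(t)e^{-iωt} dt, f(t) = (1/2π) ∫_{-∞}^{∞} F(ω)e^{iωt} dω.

F[g](ω) = \frac{12 \left(\omega - 6\right)^{2}}{\left(\left(\omega - 6\right)^{2} + 9\right)^{2}}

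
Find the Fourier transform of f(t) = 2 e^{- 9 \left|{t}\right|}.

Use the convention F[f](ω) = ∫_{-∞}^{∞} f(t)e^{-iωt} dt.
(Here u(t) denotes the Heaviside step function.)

F(ω) = \frac{36}{\omega^{2} + 81}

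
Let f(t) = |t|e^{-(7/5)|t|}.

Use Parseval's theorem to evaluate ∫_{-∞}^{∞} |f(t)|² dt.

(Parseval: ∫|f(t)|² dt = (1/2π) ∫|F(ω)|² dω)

∫|f(t)|² dt = \frac{125}{686}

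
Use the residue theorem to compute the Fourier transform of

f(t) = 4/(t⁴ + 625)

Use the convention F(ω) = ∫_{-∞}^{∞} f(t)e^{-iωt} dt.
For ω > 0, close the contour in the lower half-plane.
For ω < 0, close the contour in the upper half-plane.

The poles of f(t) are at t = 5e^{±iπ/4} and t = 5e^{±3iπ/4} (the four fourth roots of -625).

Let g(z) = f(z)e^{-iωz}; for large |z| the factor e^{-iωz} decays in the lower half-plane when ω > 0 and in the upper half-plane when ω < 0.

Case ω > 0 (lower half-plane, clockwise contour ⇒ F(ω) = -2πi·ΣRes):
  Res_{z = - \frac{5 \sqrt{2}}{2} - \frac{5 \sqrt{2} i}{2}} g(z) = \frac{\sqrt{2} i \left(1 - i\right) e^{\frac{5 \sqrt{2} \omega \left(-1 + i\right)}{2}}}{250}
  Res_{z = \frac{5 \sqrt{2}}{2} - \frac{5 \sqrt{2} i}{2}} g(z) = \frac{\sqrt{2} i \left(1 + i\right) e^{- \frac{5 \sqrt{2} \omega \left(1 + i\right)}{2}}}{250}
  F(ω) = -2πi·ΣRes = \frac{\sqrt{2} \pi \left(\left(1 - i\right) e^{5 \sqrt{2} i \omega} + 1 + i\right) e^{- \frac{5 \sqrt{2} \omega \left(1 + i\right)}{2}}}{125} = \frac{4 \pi e^{- \frac{5 \sqrt{2} \omega}{2}} \sin{\left(\frac{5 \sqrt{2} \omega}{2} + \frac{\pi}{4} \right)}}{125}

Case ω < 0 (upper half-plane, counterclockwise contour ⇒ F(ω) = +2πi·ΣRes):
  Res_{z = \frac{5 \sqrt{2}}{2} + \frac{5 \sqrt{2} i}{2}} g(z) = \frac{\sqrt{2} i \left(-1 + i\right) e^{\frac{5 \sqrt{2} \omega \left(1 - i\right)}{2}}}{250}
  Res_{z = - \frac{5 \sqrt{2}}{2} + \frac{5 \sqrt{2} i}{2}} g(z) = \frac{\sqrt{2} \left(1 - i\right) e^{\frac{5 \sqrt{2} \omega \left(1 + i\right)}{2}}}{250}
  F(ω) = 2πi·ΣRes = - \frac{\sqrt{2} i \pi \left(i \left(1 - i\right) e^{\frac{5 \sqrt{2} \omega \left(1 - i\right)}{2}} - \left(1 - i\right) e^{\frac{5 \sqrt{2} \omega \left(1 + i\right)}{2}}\right)}{125} = \frac{4 \pi e^{\frac{5 \sqrt{2} \omega}{2}} \cos{\left(\frac{5 \sqrt{2} \omega}{2} + \frac{\pi}{4} \right)}}{125}

Both cases combine into a single formula in |ω|:

F(ω) = \frac{4 \pi e^{- \frac{5 \sqrt{2} \left|{\omega}\right|}{2}} \sin{\left(\frac{5 \sqrt{2} \left|{\omega}\right|}{2} + \frac{\pi}{4} \right)}}{125}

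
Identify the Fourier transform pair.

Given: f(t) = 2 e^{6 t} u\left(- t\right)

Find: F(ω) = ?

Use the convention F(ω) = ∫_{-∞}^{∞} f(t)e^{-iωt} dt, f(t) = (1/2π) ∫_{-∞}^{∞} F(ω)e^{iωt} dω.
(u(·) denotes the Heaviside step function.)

F(ω) = - \frac{2}{i \omega - 6}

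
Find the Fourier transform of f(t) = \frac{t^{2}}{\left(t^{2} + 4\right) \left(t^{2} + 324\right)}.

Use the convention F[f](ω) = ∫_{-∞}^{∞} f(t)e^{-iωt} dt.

F(ω) = \frac{\pi \left(9 - e^{16 \left|{\omega}\right|}\right) e^{- 18 \left|{\omega}\right|}}{160}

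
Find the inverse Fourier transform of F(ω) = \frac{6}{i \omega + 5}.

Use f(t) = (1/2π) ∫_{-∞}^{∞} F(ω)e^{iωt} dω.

f(t) = 6 e^{- 5 t} u\left(t\right)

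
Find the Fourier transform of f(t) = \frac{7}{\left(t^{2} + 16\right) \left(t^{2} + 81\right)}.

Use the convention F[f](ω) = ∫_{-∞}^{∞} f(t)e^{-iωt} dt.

F(ω) = \frac{7 \pi \left(9 e^{5 \left|{\omega}\right|} - 4\right) e^{- 9 \left|{\omega}\right|}}{2340}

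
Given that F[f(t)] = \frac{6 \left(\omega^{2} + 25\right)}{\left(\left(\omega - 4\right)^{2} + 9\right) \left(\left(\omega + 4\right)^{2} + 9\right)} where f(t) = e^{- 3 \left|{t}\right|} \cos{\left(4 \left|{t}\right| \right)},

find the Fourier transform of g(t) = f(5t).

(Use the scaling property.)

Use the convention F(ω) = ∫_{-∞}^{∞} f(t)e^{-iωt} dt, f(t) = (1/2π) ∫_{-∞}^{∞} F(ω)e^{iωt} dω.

F[g](ω) = \frac{30 \left(\omega^{2} + 625\right)}{\omega^{4} - 350 \omega^{2} + 390625}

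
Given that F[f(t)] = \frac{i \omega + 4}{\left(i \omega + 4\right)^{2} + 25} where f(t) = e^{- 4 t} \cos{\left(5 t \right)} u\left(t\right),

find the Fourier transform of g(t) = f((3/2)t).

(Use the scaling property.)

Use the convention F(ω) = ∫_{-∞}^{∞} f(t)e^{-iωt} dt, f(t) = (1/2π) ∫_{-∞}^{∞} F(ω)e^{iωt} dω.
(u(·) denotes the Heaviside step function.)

F[g](ω) = \frac{4 \left(i \omega + 6\right)}{4 \left(i \omega + 6\right)^{2} + 225}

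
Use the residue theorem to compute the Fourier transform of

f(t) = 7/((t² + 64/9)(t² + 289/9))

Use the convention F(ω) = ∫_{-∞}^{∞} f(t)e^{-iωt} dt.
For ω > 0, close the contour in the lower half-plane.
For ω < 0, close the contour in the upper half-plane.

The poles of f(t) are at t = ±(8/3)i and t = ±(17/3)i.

Let g(z) = f(z)e^{-iωz}; for large |z| the factor e^{-iωz} decays in the lower half-plane when ω > 0 and in the upper half-plane when ω < 0.

Case ω > 0 (lower half-plane, clockwise contour ⇒ F(ω) = -2πi·ΣRes):
  Res_{z = - \frac{8 i}{3}} g(z) = \frac{21 i e^{- \frac{8 \omega}{3}}}{400}
  Res_{z = - \frac{17 i}{3}} g(z) = - \frac{21 i e^{- \frac{17 \omega}{3}}}{850}
  F(ω) = -2πi·ΣRes = \frac{21 \pi \left(17 e^{3 \omega} - 8\right) e^{- \frac{17 \omega}{3}}}{3400}

Case ω < 0 (upper half-plane, counterclockwise contour ⇒ F(ω) = +2πi·ΣRes):
  Res_{z = \frac{8 i}{3}} g(z) = - \frac{21 i e^{\frac{8 \omega}{3}}}{400}
  Res_{z = \frac{17 i}{3}} g(z) = \frac{21 i e^{\frac{17 \omega}{3}}}{850}
  F(ω) = 2πi·ΣRes = \frac{21 \pi \left(17 - 8 e^{3 \omega}\right) e^{\frac{8 \omega}{3}}}{3400}

Both cases combine into a single formula in |ω|:

F(ω) = \frac{21 \pi \left(17 e^{3 \left|{\omega}\right|} - 8\right) e^{- \frac{17 \left|{\omega}\right|}{3}}}{3400}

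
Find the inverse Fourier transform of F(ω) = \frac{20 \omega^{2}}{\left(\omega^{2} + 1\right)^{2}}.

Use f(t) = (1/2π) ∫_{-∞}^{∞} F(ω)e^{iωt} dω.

f(t) = 5 \left(1 - \left|{t}\right|\right) e^{- \left|{t}\right|}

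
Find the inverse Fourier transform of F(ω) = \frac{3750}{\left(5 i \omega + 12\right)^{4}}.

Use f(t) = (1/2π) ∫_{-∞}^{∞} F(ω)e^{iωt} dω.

f(t) = t^{3} e^{- \frac{12 t}{5}} u\left(t\right)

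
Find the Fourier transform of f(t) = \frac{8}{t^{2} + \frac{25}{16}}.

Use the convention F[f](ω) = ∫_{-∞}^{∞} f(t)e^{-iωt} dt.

F(ω) = \frac{32 \pi e^{- \frac{5 \left|{\omega}\right|}{4}}}{5}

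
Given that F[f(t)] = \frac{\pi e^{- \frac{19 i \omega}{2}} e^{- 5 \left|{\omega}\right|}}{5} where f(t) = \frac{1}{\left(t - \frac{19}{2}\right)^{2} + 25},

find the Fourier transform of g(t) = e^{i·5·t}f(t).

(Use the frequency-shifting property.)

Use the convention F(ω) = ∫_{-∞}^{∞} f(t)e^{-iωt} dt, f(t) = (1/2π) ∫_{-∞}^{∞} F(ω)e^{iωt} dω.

F[g](ω) = \frac{\pi e^{- \frac{19 i \left(\omega - 5\right)}{2} - 5 \left|{\omega - 5}\right|}}{5}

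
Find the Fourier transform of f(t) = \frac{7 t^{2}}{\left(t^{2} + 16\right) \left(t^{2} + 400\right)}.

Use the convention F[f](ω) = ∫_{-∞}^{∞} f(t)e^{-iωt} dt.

F(ω) = \frac{7 \pi \left(5 - e^{16 \left|{\omega}\right|}\right) e^{- 20 \left|{\omega}\right|}}{96}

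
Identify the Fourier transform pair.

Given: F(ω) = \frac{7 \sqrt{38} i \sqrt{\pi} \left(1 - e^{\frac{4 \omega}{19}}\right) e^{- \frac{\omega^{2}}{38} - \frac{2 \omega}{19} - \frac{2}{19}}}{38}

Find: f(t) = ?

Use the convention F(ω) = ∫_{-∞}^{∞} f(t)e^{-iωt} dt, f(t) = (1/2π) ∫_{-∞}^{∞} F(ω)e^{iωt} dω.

f(t) = 7 e^{- \frac{19 t^{2}}{2}} \sin{\left(2 t \right)}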